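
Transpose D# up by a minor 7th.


minor 7th: 7 letter names, 10 semitones
Letter: D + 6 → C
Pitch: D# + 10 semitones, spelled as a C → C#
= C#


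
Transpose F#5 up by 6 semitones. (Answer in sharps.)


Let's work it out.
F#5: chromatic position 6 in octave 5 → absolute = 5×12 + 6 = 66
Transpose up 6: 66 + 6 = 72
72 = 6×12 + 0 → C in octave 6
Result = C6


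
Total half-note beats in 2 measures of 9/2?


Solution.
Time signature 9/2: the bottom number 2 means the half note gets one count
The top number 9 means 9 half-note beats per measure
Total = 9 × 2 measures
= 18 half-note beats


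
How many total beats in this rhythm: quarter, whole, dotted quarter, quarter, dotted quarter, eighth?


Solution.
Beat values:
  quarter = 1 beat
  whole = 4 beats
  dotted quarter = 1.5 beats
  quarter = 1 beat
  dotted quarter = 1.5 beats
  eighth = 0.5 beats
Sum = 1 + 4 + 1.5 + 1 + 1.5 + 0.5
= 9.5 beats


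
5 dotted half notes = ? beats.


Base half note = 2 beats
Dot 1 adds half the previous value: +1
One dotted half = 2 + 1 = 3
5 of them = 5 × 3 = 15
= 15 beats


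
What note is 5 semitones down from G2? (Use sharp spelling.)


G2: chromatic position 7 in octave 2 → absolute = 2×12 + 7 = 31
Transpose down 5: 31 - 5 = 26
26 = 2×12 + 2 → D in octave 2
Result = D2


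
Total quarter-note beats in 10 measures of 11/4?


Time signature 11/4: the bottom number 4 means the quarter note gets one count
The top number 11 means 11 quarter-note beats per measure
Total = 11 × 10 measures
= 110 quarter-note beats


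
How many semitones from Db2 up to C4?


Absolute semitone position = octave×12 + chromatic position
Db2: 2×12 + 1 = 25
C4: 4×12 + 0 = 48
Difference = 48 - 25 = 23
= 23 semitones


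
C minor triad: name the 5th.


Step by step:
Minor triad = root + minor 3rd (3 semitones) + perfect 5th (7 semitones)
A triad on C stacks thirds, so the chord tones use letter names C-E-G
Root: C
Minor 3rd above C: Eb
Perfect 5th above C: G
The 5th = G


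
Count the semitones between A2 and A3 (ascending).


Working:
Absolute semitone position = octave×12 + chromatic position
A2: 2×12 + 9 = 33
A3: 3×12 + 9 = 45
Difference = 45 - 33 = 12
= 12 semitones


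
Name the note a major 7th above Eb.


Working:
A 7th spans 7 letter names, so from E we land on D
A major 7th = 11 semitones above Eb
Spell D at that pitch: D
= D


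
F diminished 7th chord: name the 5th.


Diminished 7th chord = root + minor 3rd + diminished 5th + diminished 7th
Seventh chords stack in thirds, so the letter names are F-A-C-E
Root: F
Minor 3rd above F: Ab
Diminished 5th above F: Cb
Diminished 7th above F: Ebb
The 5th = Cb


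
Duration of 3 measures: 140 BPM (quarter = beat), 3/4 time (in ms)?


Working:
Quarter-note beat duration = 60000 / 140 ms
Beats per measure (3/4) = 3
One measure = 3 × 60000 / 140 = 180000 / 140 ms
3 measures = 3 × 180000 / 140 = 540000 / 140
= 3857.1 ms


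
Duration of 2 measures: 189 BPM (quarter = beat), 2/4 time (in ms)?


Quarter-note beat duration = 60000 / 189 ms
Beats per measure (2/4) = 2
One measure = 2 × 60000 / 189 = 120000 / 189 ms
2 measures = 2 × 120000 / 189 = 240000 / 189
= 1269.8 ms


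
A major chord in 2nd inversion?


Solution.
Root position: A C# E
2nd inversion: move root and 3rd up an octave
Bass note: E
Notes (bottom to top) = E A C#


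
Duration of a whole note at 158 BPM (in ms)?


Step by step:
One quarter-note beat = 60000 / BPM = 60000 / 158 ms
Whole note = 4 × quarter note
Duration = 4 × 60000 / 158 = 240000 / 158
= 1519.0 ms


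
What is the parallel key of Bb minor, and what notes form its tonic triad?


Solution.
Parallel keys share the same tonic but differ in mode
Bb minor → parallel is Bb major
Tonic triad of Bb major = Bb D F
= Bb major; triad = Bb D F


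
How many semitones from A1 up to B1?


Let's work it out.
Absolute semitone position = octave×12 + chromatic position
A1: 1×12 + 9 = 21
B1: 1×12 + 11 = 23
Difference = 23 - 21 = 2
= 2 semitones


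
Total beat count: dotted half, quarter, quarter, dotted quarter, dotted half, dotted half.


Reasoning:
Beat values:
  dotted half = 3 beats
  quarter = 1 beat
  quarter = 1 beat
  dotted quarter = 1.5 beats
  dotted half = 3 beats
  dotted half = 3 beats
Sum = 3 + 1 + 1 + 1.5 + 3 + 3
= 12.5 beats


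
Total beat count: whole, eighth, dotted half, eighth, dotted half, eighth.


Reasoning:
Beat values:
  whole = 4 beats
  eighth = 0.5 beats
  dotted half = 3 beats
  eighth = 0.5 beats
  dotted half = 3 beats
  eighth = 0.5 beats
Sum = 4 + 0.5 + 3 + 0.5 + 3 + 0.5
= 11.5 beats


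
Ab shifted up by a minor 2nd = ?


Step by step:
minor 2nd: 2 letter names, 1 semitones
Letter: A + 1 → B
Pitch: Ab + 1 semitones, spelled as a B → Bbb
= Bbb


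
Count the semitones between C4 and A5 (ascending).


Reasoning:
Absolute semitone position = octave×12 + chromatic position
C4: 4×12 + 0 = 48
A5: 5×12 + 9 = 69
Difference = 69 - 48 = 21
= 21 semitones


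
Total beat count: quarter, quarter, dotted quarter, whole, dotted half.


Reasoning:
Beat values:
  quarter = 1 beat
  quarter = 1 beat
  dotted quarter = 1.5 beats
  whole = 4 beats
  dotted half = 3 beats
Sum = 1 + 1 + 1.5 + 4 + 3
= 10.5 beats


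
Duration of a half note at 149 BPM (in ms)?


One quarter-note beat = 60000 / BPM = 60000 / 149 ms
Half note = 2 × quarter note
Duration = 2 × 60000 / 149 = 120000 / 149
= 805.4 ms


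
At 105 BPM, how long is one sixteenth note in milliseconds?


Solution.
One quarter-note beat = 60000 / BPM = 60000 / 105 ms
Sixteenth note = 1/4 × quarter note
Duration = 1/4 × 60000 / 105 = 15000 / 105
= 142.9 ms


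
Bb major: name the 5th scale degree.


Major scale pattern: W-W-H-W-W-W-H (2-2-1-2-2-2-1 semitones)
Starting from Bb:
  Bb + 2 semitones → C
  C + 2 semitones → D
  D + 1 semitone → Eb
  Eb + 2 semitones → F
  F + 2 semitones → G
  G + 2 semitones → A
  A + 1 semitone → Bb
Scale: Bb C D Eb F G A
Degree 5 = F


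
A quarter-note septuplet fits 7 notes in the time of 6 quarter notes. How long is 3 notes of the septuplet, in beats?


Septuplet: 7 notes occupy the space of 6 quarter notes
Space = 6 × 1 = 6 beats
Each septuplet note = 6 / 7 = 6/7 beats
3 notes = 3 × 6/7 = 18/7
= 18/7 beats


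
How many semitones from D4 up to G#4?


Working:
Absolute semitone position = octave×12 + chromatic position
D4: 4×12 + 2 = 50
G#4: 4×12 + 8 = 56
Difference = 56 - 50 = 6
= 6 semitones


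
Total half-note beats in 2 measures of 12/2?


Time signature 12/2: the bottom number 2 means the half note gets one count
The top number 12 means 12 half-note beats per measure
Total = 12 × 2 measures
= 24 half-note beats


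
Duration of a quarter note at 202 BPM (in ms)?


Step by step:
One quarter-note beat = 60000 / BPM = 60000 / 202 ms
Duration = 60000 / 202
= 297.0 ms


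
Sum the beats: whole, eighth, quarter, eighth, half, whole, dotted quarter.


Working:
Beat values:
  whole = 4 beats
  eighth = 0.5 beats
  quarter = 1 beat
  eighth = 0.5 beats
  half = 2 beats
  whole = 4 beats
  dotted quarter = 1.5 beats
Sum = 4 + 0.5 + 1 + 0.5 + 2 + 4 + 1.5
= 13.5 beats


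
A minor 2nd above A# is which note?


Reasoning:
A 2nd spans 2 letter names, so from A we land on B
A minor 2nd = 1 semitone above A#
Spell B at that pitch: B
= B


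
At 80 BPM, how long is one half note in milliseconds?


Working:
One quarter-note beat = 60000 / BPM = 60000 / 80 ms
Half note = 2 × quarter note
Duration = 2 × 60000 / 80 = 120000 / 80
= 1500.0 ms


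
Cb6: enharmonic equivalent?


Step by step:
Enharmonic notes sound the same pitch but are spelled with different letter names
Cb and B name the same pitch class
Octave numbers change at C, so Cb6 = B5
= B5


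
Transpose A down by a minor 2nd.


Let's work it out.
minor 2nd: 2 letter names, 1 semitones
Letter: A - 1 → G
Pitch: A - 1 semitones, spelled as a G → G#
= G#


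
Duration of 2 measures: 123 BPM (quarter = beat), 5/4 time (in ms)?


Let's work it out.
Quarter-note beat duration = 60000 / 123 ms
Beats per measure (5/4) = 5
One measure = 5 × 60000 / 123 = 300000 / 123 ms
2 measures = 2 × 300000 / 123 = 600000 / 123
= 4878.0 ms


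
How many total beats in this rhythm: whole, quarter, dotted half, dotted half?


Beat values:
  whole = 4 beats
  quarter = 1 beat
  dotted half = 3 beats
  dotted half = 3 beats
Sum = 4 + 1 + 3 + 3
= 11 beats


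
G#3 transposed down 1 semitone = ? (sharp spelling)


G#3: chromatic position 8 in octave 3 → absolute = 3×12 + 8 = 44
Transpose down 1: 44 - 1 = 43
43 = 3×12 + 7 → G in octave 3
Result = G3


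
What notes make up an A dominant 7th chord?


Reasoning:
Dominant 7th chord = root + major 3rd + perfect 5th + minor 7th
Seventh chords stack in thirds, so the letter names are A-C-E-G
Root: A
Major 3rd above A: C#
Perfect 5th above A: E
Minor 7th above A: G
Chord = A C# E G


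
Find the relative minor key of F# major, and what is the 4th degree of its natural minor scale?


Solution.
The relative minor shares the major's key signature and starts on its 6th degree
6th degree = a major 6th above the tonic; a major 6th above F# is D#
→ relative minor of F# major is D# minor
D# natural minor scale: D# E# F# G# A# B C#
= D# minor; 4th degree = G#


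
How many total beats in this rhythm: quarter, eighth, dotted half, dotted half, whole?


Step by step:
Beat values:
  quarter = 1 beat
  eighth = 0.5 beats
  dotted half = 3 beats
  dotted half = 3 beats
  whole = 4 beats
Sum = 1 + 0.5 + 3 + 3 + 4
= 11.5 beats


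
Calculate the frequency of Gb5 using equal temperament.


Working:
f = 440 × 2^(n/12) where n = semitones from A4
Gb5: 9 semitones from A4
f = 440 × 2^(9/12)
f = 739.99 Hz


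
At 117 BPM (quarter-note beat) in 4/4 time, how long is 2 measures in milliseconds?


Reasoning:
Quarter-note beat duration = 60000 / 117 ms
Beats per measure (4/4) = 4
One measure = 4 × 60000 / 117 = 240000 / 117 ms
2 measures = 2 × 240000 / 117 = 480000 / 117
= 4102.6 ms


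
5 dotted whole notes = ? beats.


Working:
Base whole note = 4 beats
Dot 1 adds half the previous value: +2
One dotted whole = 4 + 2 = 6
5 of them = 5 × 6 = 30
= 30 beats


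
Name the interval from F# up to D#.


Letter names: F → D spans 6 letter names → a 6th
Semitones: F# → D# = 9 half-steps
A 6th of 9 semitones is a major 6th
= major 6th


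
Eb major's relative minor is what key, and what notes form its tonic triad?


The relative minor shares the major's key signature and starts on its 6th degree
6th degree = a major 6th above the tonic; a major 6th above Eb is C
→ relative minor of Eb major is C minor
Tonic triad of C minor = root + minor 3rd + perfect 5th = C Eb G
= C minor; triad = C Eb G


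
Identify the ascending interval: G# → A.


Letter names: G → A spans 2 letter names → a 2nd
Semitones: G# → A = 1 half-step
A 2nd of 1 semitone is a minor 2nd
= minor 2nd


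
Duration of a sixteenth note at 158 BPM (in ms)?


Step by step:
One quarter-note beat = 60000 / BPM = 60000 / 158 ms
Sixteenth note = 1/4 × quarter note
Duration = 1/4 × 60000 / 158 = 15000 / 158
= 94.9 ms


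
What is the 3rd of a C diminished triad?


Diminished triad = root + minor 3rd (3 semitones) + diminished 5th (6 semitones)
A triad on C stacks thirds, so the chord tones use letter names C-E-G
Root: C
Minor 3rd above C: Eb
Diminished 5th above C: Gb
The 3rd = Eb


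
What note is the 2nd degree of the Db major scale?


Solution.
Major scale pattern: W-W-H-W-W-W-H (2-2-1-2-2-2-1 semitones)
Starting from Db:
  Db + 2 semitones → Eb
  Eb + 2 semitones → F
  F + 1 semitone → Gb
  Gb + 2 semitones → Ab
  Ab + 2 semitones → Bb
  Bb + 2 semitones → C
  C + 1 semitone → Db
Scale: Db Eb F Gb Ab Bb C
Degree 2 = Eb


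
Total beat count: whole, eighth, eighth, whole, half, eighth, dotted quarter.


Let's work it out.
Beat values:
  whole = 4 beats
  eighth = 0.5 beats
  eighth = 0.5 beats
  whole = 4 beats
  half = 2 beats
  eighth = 0.5 beats
  dotted quarter = 1.5 beats
Sum = 4 + 0.5 + 0.5 + 4 + 2 + 0.5 + 1.5
= 13 beats


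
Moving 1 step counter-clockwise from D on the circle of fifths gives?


Each counter-clockwise step moves down a perfect 5th (= up a perfect 4th)
From D: D → G
= G


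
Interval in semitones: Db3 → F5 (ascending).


Solution.
Absolute semitone position = octave×12 + chromatic position
Db3: 3×12 + 1 = 37
F5: 5×12 + 5 = 65
Difference = 65 - 37 = 28
= 28 semitones


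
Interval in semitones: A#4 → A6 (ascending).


Step by step:
Absolute semitone position = octave×12 + chromatic position
A#4: 4×12 + 10 = 58
A6: 6×12 + 9 = 81
Difference = 81 - 58 = 23
= 23 semitones


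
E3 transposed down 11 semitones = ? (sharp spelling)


E3: chromatic position 4 in octave 3 → absolute = 3×12 + 4 = 40
Transpose down 11: 40 - 11 = 29
29 = 2×12 + 5 → F in octave 2
Result = F2


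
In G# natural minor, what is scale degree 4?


Natural minor scale pattern: W-H-W-W-H-W-W (2-1-2-2-1-2-2 semitones)
Starting from G#:
  G# + 2 semitones → A#
  A# + 1 semitone → B
  B + 2 semitones → C#
  C# + 2 semitones → D#
  D# + 1 semitone → E
  E + 2 semitones → F#
  F# + 2 semitones → G#
Scale: G# A# B C# D# E F#
Degree 4 = C#


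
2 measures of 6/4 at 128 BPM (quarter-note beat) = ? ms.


Reasoning:
Quarter-note beat duration = 60000 / 128 ms
Beats per measure (6/4) = 6
One measure = 6 × 60000 / 128 = 360000 / 128 ms
2 measures = 2 × 360000 / 128 = 720000 / 128
= 5625.0 ms


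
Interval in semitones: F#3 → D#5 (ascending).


Let's work it out.
Absolute semitone position = octave×12 + chromatic position
F#3: 3×12 + 6 = 42
D#5: 5×12 + 3 = 63
Difference = 63 - 42 = 21
= 21 semitones


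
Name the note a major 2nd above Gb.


Let's work it out.
A 2nd spans 2 letter names, so from G we land on A
A major 2nd = 2 semitones above Gb
Spell A at that pitch: Ab
= Ab


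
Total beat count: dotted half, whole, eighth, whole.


Beat values:
  dotted half = 3 beats
  whole = 4 beats
  eighth = 0.5 beats
  whole = 4 beats
Sum = 3 + 4 + 0.5 + 4
= 11.5 beats


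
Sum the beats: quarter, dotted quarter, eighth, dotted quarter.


Beat values:
  quarter = 1 beat
  dotted quarter = 1.5 beats
  eighth = 0.5 beats
  dotted quarter = 1.5 beats
Sum = 1 + 1.5 + 0.5 + 1.5
= 4.5 beats


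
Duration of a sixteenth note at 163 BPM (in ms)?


Step by step:
One quarter-note beat = 60000 / BPM = 60000 / 163 ms
Sixteenth note = 1/4 × quarter note
Duration = 1/4 × 60000 / 163 = 15000 / 163
= 92.0 ms


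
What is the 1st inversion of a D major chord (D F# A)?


Root position: D F# A
1st inversion: move root up an octave
Bass note: F#
Notes (bottom to top) = F# A D


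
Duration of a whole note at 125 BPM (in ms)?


Step by step:
One quarter-note beat = 60000 / BPM = 60000 / 125 ms
Whole note = 4 × quarter note
Duration = 4 × 60000 / 125 = 240000 / 125
= 1920.0 ms


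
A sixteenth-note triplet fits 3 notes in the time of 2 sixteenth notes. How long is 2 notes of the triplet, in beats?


Working:
Triplet: 3 notes occupy the space of 2 sixteenth notes
Space = 2 × 1/4 = 1/2 beats
Each triplet note = 1/2 / 3 = 1/6 beats
2 notes = 2 × 1/6 = 1/3
= 1/3 beats


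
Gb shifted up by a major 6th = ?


Step by step:
major 6th: 6 letter names, 9 semitones
Letter: G + 5 → E
Pitch: Gb + 9 semitones, spelled as an E → Eb
= Eb


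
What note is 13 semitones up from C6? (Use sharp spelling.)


Reasoning:
C6: chromatic position 0 in octave 6 → absolute = 6×12 + 0 = 72
Transpose up 13: 72 + 13 = 85
85 = 7×12 + 1 → C# in octave 7
Result = C#7


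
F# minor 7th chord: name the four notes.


Let's work it out.
Minor 7th chord = root + minor 3rd + perfect 5th + minor 7th
Seventh chords stack in thirds, so the letter names are F-A-C-E
Root: F#
Minor 3rd above F#: A
Perfect 5th above F#: C#
Minor 7th above F#: E
Chord = F# A C# E


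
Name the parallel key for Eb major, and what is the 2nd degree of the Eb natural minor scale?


Working:
Parallel keys share the same tonic but differ in mode
Eb major → parallel is Eb minor
Eb natural minor scale: Eb F Gb Ab Bb Cb Db
= Eb minor; 2nd degree = F


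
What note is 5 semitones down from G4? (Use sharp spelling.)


G4: chromatic position 7 in octave 4 → absolute = 4×12 + 7 = 55
Transpose down 5: 55 - 5 = 50
50 = 4×12 + 2 → D in octave 4
Result = D4


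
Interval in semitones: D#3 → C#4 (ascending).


Reasoning:
Absolute semitone position = octave×12 + chromatic position
D#3: 3×12 + 3 = 39
C#4: 4×12 + 1 = 49
Difference = 49 - 39 = 10
= 10 semitones


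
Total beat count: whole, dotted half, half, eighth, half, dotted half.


Solution.
Beat values:
  whole = 4 beats
  dotted half = 3 beats
  half = 2 beats
  eighth = 0.5 beats
  half = 2 beats
  dotted half = 3 beats
Sum = 4 + 3 + 2 + 0.5 + 2 + 3
= 14.5 beats


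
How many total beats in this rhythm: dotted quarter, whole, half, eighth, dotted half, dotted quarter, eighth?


Solution.
Beat values:
  dotted quarter = 1.5 beats
  whole = 4 beats
  half = 2 beats
  eighth = 0.5 beats
  dotted half = 3 beats
  dotted quarter = 1.5 beats
  eighth = 0.5 beats
Sum = 1.5 + 4 + 2 + 0.5 + 3 + 1.5 + 0.5
= 13 beats


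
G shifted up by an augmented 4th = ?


Working:
augmented 4th: 4 letter names, 6 semitones
Letter: G + 3 → C
Pitch: G + 6 semitones, spelled as a C → C#
= C#


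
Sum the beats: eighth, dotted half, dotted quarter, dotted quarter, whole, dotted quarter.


Beat values:
  eighth = 0.5 beats
  dotted half = 3 beats
  dotted quarter = 1.5 beats
  dotted quarter = 1.5 beats
  whole = 4 beats
  dotted quarter = 1.5 beats
Sum = 0.5 + 3 + 1.5 + 1.5 + 4 + 1.5
= 12 beats


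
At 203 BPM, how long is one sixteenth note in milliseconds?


Let's work it out.
One quarter-note beat = 60000 / BPM = 60000 / 203 ms
Sixteenth note = 1/4 × quarter note
Duration = 1/4 × 60000 / 203 = 15000 / 203
= 73.9 ms


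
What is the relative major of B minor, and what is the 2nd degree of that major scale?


Reasoning:
The relative major shares the key signature and is a minor 3rd above the minor tonic
A minor 3rd above B is D
→ relative major of B minor is D major
D major scale: D E F# G A B C#
= D major; 2nd degree = E


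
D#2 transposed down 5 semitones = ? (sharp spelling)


Working:
D#2: chromatic position 3 in octave 2 → absolute = 2×12 + 3 = 27
Transpose down 5: 27 - 5 = 22
22 = 1×12 + 10 → A# in octave 1
Result = A#1


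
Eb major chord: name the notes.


Step by step:
Major triad = root + major 3rd (4 semitones) + perfect 5th (7 semitones)
A triad on Eb stacks thirds, so the chord tones use letter names E-G-B
Root: Eb
Major 3rd above Eb: G
Perfect 5th above Eb: Bb
Chord = Eb G Bb


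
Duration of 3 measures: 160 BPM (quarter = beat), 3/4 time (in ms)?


Working:
Quarter-note beat duration = 60000 / 160 ms
Beats per measure (3/4) = 3
One measure = 3 × 60000 / 160 = 180000 / 160 ms
3 measures = 3 × 180000 / 160 = 540000 / 160
= 3375.0 ms


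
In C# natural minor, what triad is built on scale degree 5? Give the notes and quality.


Let's work it out.
C# natural minor scale: C# D# E F# G# A B
Diatonic triad on degree 5 stacks scale notes 5, 7, 2: G# B D#
G#→B = 3 semitones; G#→D# = 7 semitones → minor triad
= G# B D# (minor)


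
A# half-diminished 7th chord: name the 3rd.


Solution.
Half-diminished 7th chord = root + minor 3rd + diminished 5th + minor 7th
Seventh chords stack in thirds, so the letter names are A-C-E-G
Root: A#
Minor 3rd above A#: C#
Diminished 5th above A#: E
Minor 7th above A#: G#
The 3rd = C#


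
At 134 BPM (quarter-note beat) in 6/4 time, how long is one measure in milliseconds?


Quarter-note beat duration = 60000 / 134 ms
Beats per measure (6/4) = 6
One measure = 6 × 60000 / 134 = 360000 / 134 ms
= 2686.6 ms


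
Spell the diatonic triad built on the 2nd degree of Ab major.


Step by step:
Ab major scale: Ab Bb C Db Eb F G
Diatonic triad on degree 2 stacks scale notes 2, 4, 6: Bb Db F
Bb→Db = 3 semitones; Bb→F = 7 semitones → minor triad
= Bb Db F (minor)


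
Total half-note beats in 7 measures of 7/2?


Solution.
Time signature 7/2: the bottom number 2 means the half note gets one count
The top number 7 means 7 half-note beats per measure
Total = 7 × 7 measures
= 49 half-note beats


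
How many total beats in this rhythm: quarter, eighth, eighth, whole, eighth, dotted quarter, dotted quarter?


Step by step:
Beat values:
  quarter = 1 beat
  eighth = 0.5 beats
  eighth = 0.5 beats
  whole = 4 beats
  eighth = 0.5 beats
  dotted quarter = 1.5 beats
  dotted quarter = 1.5 beats
Sum = 1 + 0.5 + 0.5 + 4 + 0.5 + 1.5 + 1.5
= 9.5 beats


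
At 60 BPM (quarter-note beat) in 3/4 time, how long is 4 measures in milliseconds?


Step by step:
Quarter-note beat duration = 60000 / 60 ms
Beats per measure (3/4) = 3
One measure = 3 × 60000 / 60 = 180000 / 60 ms
4 measures = 4 × 180000 / 60 = 720000 / 60
= 12000.0 ms


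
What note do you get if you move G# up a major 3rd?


Working:
major 3rd: 3 letter names, 4 semitones
Letter: G + 2 → B
Pitch: G# + 4 semitones, spelled as a B → B#
= B#


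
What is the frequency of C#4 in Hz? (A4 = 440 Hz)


Solution.
f = 440 × 2^(n/12) where n = semitones from A4
C#4: -8 semitones from A4
f = 440 × 2^(-8/12)
f = 277.18 Hz


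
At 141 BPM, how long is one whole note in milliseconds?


One quarter-note beat = 60000 / BPM = 60000 / 141 ms
Whole note = 4 × quarter note
Duration = 4 × 60000 / 141 = 240000 / 141
= 1702.1 ms


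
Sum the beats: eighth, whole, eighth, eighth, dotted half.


Beat values:
  eighth = 0.5 beats
  whole = 4 beats
  eighth = 0.5 beats
  eighth = 0.5 beats
  dotted half = 3 beats
Sum = 0.5 + 4 + 0.5 + 0.5 + 3
= 8.5 beats


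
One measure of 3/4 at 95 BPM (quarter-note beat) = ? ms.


Reasoning:
Quarter-note beat duration = 60000 / 95 ms
Beats per measure (3/4) = 3
One measure = 3 × 60000 / 95 = 180000 / 95 ms
= 1894.7 ms


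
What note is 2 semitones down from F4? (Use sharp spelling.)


F4: chromatic position 5 in octave 4 → absolute = 4×12 + 5 = 53
Transpose down 2: 53 - 2 = 51
51 = 4×12 + 3 → D# in octave 4
Result = D#4


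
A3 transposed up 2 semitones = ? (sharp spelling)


Solution.
A3: chromatic position 9 in octave 3 → absolute = 3×12 + 9 = 45
Transpose up 2: 45 + 2 = 47
47 = 3×12 + 11 → B in octave 3
Result = B3


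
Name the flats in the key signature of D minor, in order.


Let's work it out.
Flat minor keys: A(0), D(1), G(2), C(3), F(4), Bb(5), Eb(6), Ab(7)
D minor has 1 flat
Order of flats: Bb Eb Ab Db Gb Cb Fb → first 1: Bb
= Bb


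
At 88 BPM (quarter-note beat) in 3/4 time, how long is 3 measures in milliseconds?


Quarter-note beat duration = 60000 / 88 ms
Beats per measure (3/4) = 3
One measure = 3 × 60000 / 88 = 180000 / 88 ms
3 measures = 3 × 180000 / 88 = 540000 / 88
= 6136.4 ms


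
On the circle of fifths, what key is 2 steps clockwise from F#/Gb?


Step by step:
Each clockwise step on the circle of fifths moves up a perfect 5th
From F#/Gb: F#/Gb → Db → Ab
= Ab


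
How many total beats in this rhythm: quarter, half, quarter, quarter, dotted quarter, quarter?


Beat values:
  quarter = 1 beat
  half = 2 beats
  quarter = 1 beat
  quarter = 1 beat
  dotted quarter = 1.5 beats
  quarter = 1 beat
Sum = 1 + 2 + 1 + 1 + 1.5 + 1
= 7.5 beats


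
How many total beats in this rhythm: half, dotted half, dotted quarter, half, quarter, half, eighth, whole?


Beat values:
  half = 2 beats
  dotted half = 3 beats
  dotted quarter = 1.5 beats
  half = 2 beats
  quarter = 1 beat
  half = 2 beats
  eighth = 0.5 beats
  whole = 4 beats
Sum = 2 + 3 + 1.5 + 2 + 1 + 2 + 0.5 + 4
= 16 beats


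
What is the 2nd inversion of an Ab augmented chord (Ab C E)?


Step by step:
Root position: Ab C E
2nd inversion: move root and 3rd up an octave
Bass note: E
Notes (bottom to top) = E Ab C


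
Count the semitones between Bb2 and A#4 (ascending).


Working:
Absolute semitone position = octave×12 + chromatic position
Bb2: 2×12 + 10 = 34
A#4: 4×12 + 10 = 58
Difference = 58 - 34 = 24
= 24 semitones


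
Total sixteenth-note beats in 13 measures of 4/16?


Reasoning:
Time signature 4/16: the bottom number 16 means the sixteenth note gets one count
The top number 4 means 4 sixteenth-note beats per measure
Total = 4 × 13 measures
= 52 sixteenth-note beats


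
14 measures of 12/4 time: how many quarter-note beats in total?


Time signature 12/4: the bottom number 4 means the quarter note gets one count
The top number 12 means 12 quarter-note beats per measure
Total = 12 × 14 measures
= 168 quarter-note beats


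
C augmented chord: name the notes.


Let's work it out.
Augmented triad = root + major 3rd (4 semitones) + augmented 5th (8 semitones)
A triad on C stacks thirds, so the chord tones use letter names C-E-G
Root: C
Major 3rd above C: E
Augmented 5th above C: G#
Chord = C E G#


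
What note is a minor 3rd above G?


Let's work it out.
A 3rd spans 3 letter names, so from G we land on B
A minor 3rd = 3 semitones above G
Spell B at that pitch: Bb
= Bb


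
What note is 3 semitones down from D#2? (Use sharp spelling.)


Step by step:
D#2: chromatic position 3 in octave 2 → absolute = 2×12 + 3 = 27
Transpose down 3: 27 - 3 = 24
24 = 2×12 + 0 → C in octave 2
Result = C2


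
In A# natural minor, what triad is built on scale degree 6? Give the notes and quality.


Reasoning:
A# natural minor scale: A# B# C# D# E# F# G#
Diatonic triad on degree 6 stacks scale notes 6, 1, 3: F# A# C#
F#→A# = 4 semitones; F#→C# = 7 semitones → major triad
= F# A# C# (major)


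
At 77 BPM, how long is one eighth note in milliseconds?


Solution.
One quarter-note beat = 60000 / BPM = 60000 / 77 ms
Eighth note = 1/2 × quarter note
Duration = 1/2 × 60000 / 77 = 30000 / 77
= 389.6 ms


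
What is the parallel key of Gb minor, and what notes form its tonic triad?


Let's work it out.
Parallel keys share the same tonic but differ in mode
Gb minor → parallel is Gb major
Tonic triad of Gb major = Gb Bb Db
= Gb major; triad = Gb Bb Db


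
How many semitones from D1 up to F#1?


Step by step:
Absolute semitone position = octave×12 + chromatic position
D1: 1×12 + 2 = 14
F#1: 1×12 + 6 = 18
Difference = 18 - 14 = 4
= 4 semitones


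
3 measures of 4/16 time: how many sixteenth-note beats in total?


Time signature 4/16: the bottom number 16 means the sixteenth note gets one count
The top number 4 means 4 sixteenth-note beats per measure
Total = 4 × 3 measures
= 12 sixteenth-note beats


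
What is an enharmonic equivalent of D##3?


Working:
Enharmonic notes sound the same pitch but are spelled with different letter names
D## and E name the same pitch class
= E3


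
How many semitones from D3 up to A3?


Working:
Absolute semitone position = octave×12 + chromatic position
D3: 3×12 + 2 = 38
A3: 3×12 + 9 = 45
Difference = 45 - 38 = 7
= 7 semitones


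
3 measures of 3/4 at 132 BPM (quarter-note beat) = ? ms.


Quarter-note beat duration = 60000 / 132 ms
Beats per measure (3/4) = 3
One measure = 3 × 60000 / 132 = 180000 / 132 ms
3 measures = 3 × 180000 / 132 = 540000 / 132
= 4090.9 ms


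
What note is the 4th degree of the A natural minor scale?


Reasoning:
Natural minor scale pattern: W-H-W-W-H-W-W (2-1-2-2-1-2-2 semitones)
Starting from A:
  A + 2 semitones → B
  B + 1 semitone → C
  C + 2 semitones → D
  D + 2 semitones → E
  E + 1 semitone → F
  F + 2 semitones → G
  G + 2 semitones → A
Scale: A B C D E F G
Degree 4 = D


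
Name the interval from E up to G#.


Working:
Letter names: E → G spans 3 letter names → a 3rd
Semitones: E → G# = 4 half-steps
A 3rd of 4 semitones is a major 3rd
= major 3rd


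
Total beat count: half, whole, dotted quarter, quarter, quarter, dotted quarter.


Reasoning:
Beat values:
  half = 2 beats
  whole = 4 beats
  dotted quarter = 1.5 beats
  quarter = 1 beat
  quarter = 1 beat
  dotted quarter = 1.5 beats
Sum = 2 + 4 + 1.5 + 1 + 1 + 1.5
= 11 beats


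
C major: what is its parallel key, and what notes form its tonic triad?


Parallel keys share the same tonic but differ in mode
C major → parallel is C minor
Tonic triad of C minor = C Eb G
= C minor; triad = C Eb G


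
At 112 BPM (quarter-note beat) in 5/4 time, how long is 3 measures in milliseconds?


Step by step:
Quarter-note beat duration = 60000 / 112 ms
Beats per measure (5/4) = 5
One measure = 5 × 60000 / 112 = 300000 / 112 ms
3 measures = 3 × 300000 / 112 = 900000 / 112
= 8035.7 ms


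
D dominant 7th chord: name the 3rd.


Working:
Dominant 7th chord = root + major 3rd + perfect 5th + minor 7th
Seventh chords stack in thirds, so the letter names are D-F-A-C
Root: D
Major 3rd above D: F#
Perfect 5th above D: A
Minor 7th above D: C
The 3rd = F#


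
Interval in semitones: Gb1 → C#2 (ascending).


Solution.
Absolute semitone position = octave×12 + chromatic position
Gb1: 1×12 + 6 = 18
C#2: 2×12 + 1 = 25
Difference = 25 - 18 = 7
= 7 semitones


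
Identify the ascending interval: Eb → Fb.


Reasoning:
Letter names: E → F spans 2 letter names → a 2nd
Semitones: Eb → Fb = 1 half-step
A 2nd of 1 semitone is a minor 2nd
= minor 2nd


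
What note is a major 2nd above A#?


A 2nd spans 2 letter names, so from A we land on B
A major 2nd = 2 semitones above A#
Spell B at that pitch: B#
= B#


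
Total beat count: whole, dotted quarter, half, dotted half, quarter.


Beat values:
  whole = 4 beats
  dotted quarter = 1.5 beats
  half = 2 beats
  dotted half = 3 beats
  quarter = 1 beat
Sum = 4 + 1.5 + 2 + 3 + 1
= 11.5 beats


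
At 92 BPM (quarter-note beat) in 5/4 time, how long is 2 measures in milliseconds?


Reasoning:
Quarter-note beat duration = 60000 / 92 ms
Beats per measure (5/4) = 5
One measure = 5 × 60000 / 92 = 300000 / 92 ms
2 measures = 2 × 300000 / 92 = 600000 / 92
= 6521.7 ms


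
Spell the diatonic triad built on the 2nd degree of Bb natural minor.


Solution.
Bb natural minor scale: Bb C Db Eb F Gb Ab
Diatonic triad on degree 2 stacks scale notes 2, 4, 6: C Eb Gb
C→Eb = 3 semitones; C→Gb = 6 semitones → diminished triad
= C Eb Gb (diminished)


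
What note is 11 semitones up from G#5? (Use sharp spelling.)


G#5: chromatic position 8 in octave 5 → absolute = 5×12 + 8 = 68
Transpose up 11: 68 + 11 = 79
79 = 6×12 + 7 → G in octave 6
Result = G6


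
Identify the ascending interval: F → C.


Letter names: F → C spans 5 letter names → a 5th
Semitones: F → C = 7 half-steps
A 5th of 7 semitones is a perfect 5th
= perfect 5th


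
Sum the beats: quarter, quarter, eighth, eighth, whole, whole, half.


Reasoning:
Beat values:
  quarter = 1 beat
  quarter = 1 beat
  eighth = 0.5 beats
  eighth = 0.5 beats
  whole = 4 beats
  whole = 4 beats
  half = 2 beats
Sum = 1 + 1 + 0.5 + 0.5 + 4 + 4 + 2
= 13 beats


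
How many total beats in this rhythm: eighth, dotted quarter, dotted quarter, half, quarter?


Step by step:
Beat values:
  eighth = 0.5 beats
  dotted quarter = 1.5 beats
  dotted quarter = 1.5 beats
  half = 2 beats
  quarter = 1 beat
Sum = 0.5 + 1.5 + 1.5 + 2 + 1
= 6.5 beats


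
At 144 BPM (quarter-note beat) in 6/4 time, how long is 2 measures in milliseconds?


Solution.
Quarter-note beat duration = 60000 / 144 ms
Beats per measure (6/4) = 6
One measure = 6 × 60000 / 144 = 360000 / 144 ms
2 measures = 2 × 360000 / 144 = 720000 / 144
= 5000.0 ms


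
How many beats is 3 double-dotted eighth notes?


Reasoning:
Base eighth note = 1/2 beats
Dot 1 adds half the previous value: +1/4
Dot 2 adds half the previous value: +1/8
One double-dotted eighth = 1/2 + 1/4 + 1/8 = 7/8
3 of them = 3 × 7/8 = 21/8
= 21/8 beats


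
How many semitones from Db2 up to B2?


Reasoning:
Absolute semitone position = octave×12 + chromatic position
Db2: 2×12 + 1 = 25
B2: 2×12 + 11 = 35
Difference = 35 - 25 = 10
= 10 semitones


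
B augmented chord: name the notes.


Augmented triad = root + major 3rd (4 semitones) + augmented 5th (8 semitones)
A triad on B stacks thirds, so the chord tones use letter names B-D-F
Root: B
Major 3rd above B: D#
Augmented 5th above B: F##
Chord = B D# F##


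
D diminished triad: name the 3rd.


Solution.
Diminished triad = root + minor 3rd (3 semitones) + diminished 5th (6 semitones)
A triad on D stacks thirds, so the chord tones use letter names D-F-A
Root: D
Minor 3rd above D: F
Diminished 5th above D: Ab
The 3rd = F


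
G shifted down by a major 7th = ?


Working:
major 7th: 7 letter names, 11 semitones
Letter: G - 6 → A
Pitch: G - 11 semitones, spelled as an A → Ab
= Ab


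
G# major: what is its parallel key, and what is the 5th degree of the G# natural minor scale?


Let's work it out.
Parallel keys share the same tonic but differ in mode
G# major → parallel is G# minor
G# natural minor scale: G# A# B C# D# E F#
= G# minor; 5th degree = D#


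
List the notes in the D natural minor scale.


Step by step:
Natural minor scale pattern: W-H-W-W-H-W-W (2-1-2-2-1-2-2 semitones)
Starting from D:
  D + 2 semitones → E
  E + 1 semitone → F
  F + 2 semitones → G
  G + 2 semitones → A
  A + 1 semitone → Bb
  Bb + 2 semitones → C
  C + 2 semitones → D
Scale = D E F G A Bb C


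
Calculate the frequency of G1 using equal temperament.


f = 440 × 2^(n/12) where n = semitones from A4
G1: -38 semitones from A4
f = 440 × 2^(-38/12)
f = 49.00 Hz


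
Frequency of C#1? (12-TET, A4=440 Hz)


f = 440 × 2^(n/12) where n = semitones from A4
C#1: -44 semitones from A4
f = 440 × 2^(-44/12)
f = 34.65 Hz


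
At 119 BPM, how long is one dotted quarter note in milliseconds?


Let's work it out.
One quarter-note beat = 60000 / BPM = 60000 / 119 ms
Dotted quarter note = 3/2 × quarter note
Duration = 3/2 × 60000 / 119 = 90000 / 119
= 756.3 ms


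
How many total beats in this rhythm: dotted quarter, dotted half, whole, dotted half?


Reasoning:
Beat values:
  dotted quarter = 1.5 beats
  dotted half = 3 beats
  whole = 4 beats
  dotted half = 3 beats
Sum = 1.5 + 3 + 4 + 3
= 11.5 beats


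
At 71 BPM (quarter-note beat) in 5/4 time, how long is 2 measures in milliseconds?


Working:
Quarter-note beat duration = 60000 / 71 ms
Beats per measure (5/4) = 5
One measure = 5 × 60000 / 71 = 300000 / 71 ms
2 measures = 2 × 300000 / 71 = 600000 / 71
= 8450.7 ms


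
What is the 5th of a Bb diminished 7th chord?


Reasoning:
Diminished 7th chord = root + minor 3rd + diminished 5th + diminished 7th
Seventh chords stack in thirds, so the letter names are B-D-F-A
Root: Bb
Minor 3rd above Bb: Db
Diminished 5th above Bb: Fb
Diminished 7th above Bb: Abb
The 5th = Fb


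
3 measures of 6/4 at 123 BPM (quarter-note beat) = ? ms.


Quarter-note beat duration = 60000 / 123 ms
Beats per measure (6/4) = 6
One measure = 6 × 60000 / 123 = 360000 / 123 ms
3 measures = 3 × 360000 / 123 = 1080000 / 123
= 8780.5 ms


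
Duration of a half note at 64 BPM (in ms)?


Let's work it out.
One quarter-note beat = 60000 / BPM = 60000 / 64 ms
Half note = 2 × quarter note
Duration = 2 × 60000 / 64 = 120000 / 64
= 1875.0 ms


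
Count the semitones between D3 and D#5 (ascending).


Absolute semitone position = octave×12 + chromatic position
D3: 3×12 + 2 = 38
D#5: 5×12 + 3 = 63
Difference = 63 - 38 = 25
= 25 semitones


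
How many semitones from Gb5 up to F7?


Absolute semitone position = octave×12 + chromatic position
Gb5: 5×12 + 6 = 66
F7: 7×12 + 5 = 89
Difference = 89 - 66 = 23
= 23 semitones


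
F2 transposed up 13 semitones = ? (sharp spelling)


Let's work it out.
F2: chromatic position 5 in octave 2 → absolute = 2×12 + 5 = 29
Transpose up 13: 29 + 13 = 42
42 = 3×12 + 6 → F# in octave 3
Result = F#3


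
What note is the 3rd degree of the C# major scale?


Solution.
Major scale pattern: W-W-H-W-W-W-H (2-2-1-2-2-2-1 semitones)
Starting from C#:
  C# + 2 semitones → D#
  D# + 2 semitones → E#
  E# + 1 semitone → F#
  F# + 2 semitones → G#
  G# + 2 semitones → A#
  A# + 2 semitones → B#
  B# + 1 semitone → C#
Scale: C# D# E# F# G# A# B#
Degree 3 = E#


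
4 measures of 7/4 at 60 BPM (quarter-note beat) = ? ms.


Quarter-note beat duration = 60000 / 60 ms
Beats per measure (7/4) = 7
One measure = 7 × 60000 / 60 = 420000 / 60 ms
4 measures = 4 × 420000 / 60 = 1680000 / 60
= 28000.0 ms


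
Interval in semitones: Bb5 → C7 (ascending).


Working:
Absolute semitone position = octave×12 + chromatic position
Bb5: 5×12 + 10 = 70
C7: 7×12 + 0 = 84
Difference = 84 - 70 = 14
= 14 semitones


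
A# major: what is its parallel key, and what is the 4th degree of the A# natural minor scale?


Working:
Parallel keys share the same tonic but differ in mode
A# major → parallel is A# minor
A# natural minor scale: A# B# C# D# E# F# G#
= A# minor; 4th degree = D#


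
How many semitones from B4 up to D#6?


Absolute semitone position = octave×12 + chromatic position
B4: 4×12 + 11 = 59
D#6: 6×12 + 3 = 75
Difference = 75 - 59 = 16
= 16 semitones


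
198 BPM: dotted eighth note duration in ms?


Working:
One quarter-note beat = 60000 / BPM = 60000 / 198 ms
Dotted eighth note = 3/4 × quarter note
Duration = 3/4 × 60000 / 198 = 45000 / 198
= 227.3 ms


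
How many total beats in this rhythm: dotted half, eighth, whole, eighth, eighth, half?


Beat values:
  dotted half = 3 beats
  eighth = 0.5 beats
  whole = 4 beats
  eighth = 0.5 beats
  eighth = 0.5 beats
  half = 2 beats
Sum = 3 + 0.5 + 4 + 0.5 + 0.5 + 2
= 10.5 beats


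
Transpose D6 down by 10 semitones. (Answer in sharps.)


D6: chromatic position 2 in octave 6 → absolute = 6×12 + 2 = 74
Transpose down 10: 74 - 10 = 64
64 = 5×12 + 4 → E in octave 5
Result = E5


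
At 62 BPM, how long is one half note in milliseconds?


Step by step:
One quarter-note beat = 60000 / BPM = 60000 / 62 ms
Half note = 2 × quarter note
Duration = 2 × 60000 / 62 = 120000 / 62
= 1935.5 ms


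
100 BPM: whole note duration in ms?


One quarter-note beat = 60000 / BPM = 60000 / 100 ms
Whole note = 4 × quarter note
Duration = 4 × 60000 / 100 = 240000 / 100
= 2400.0 ms


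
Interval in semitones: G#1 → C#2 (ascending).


Step by step:
Absolute semitone position = octave×12 + chromatic position
G#1: 1×12 + 8 = 20
C#2: 2×12 + 1 = 25
Difference = 25 - 20 = 5
= 5 semitones


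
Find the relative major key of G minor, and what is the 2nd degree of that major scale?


Solution.
The relative major shares the key signature and is a minor 3rd above the minor tonic
A minor 3rd above G is Bb
→ relative major of G minor is Bb major
Bb major scale: Bb C D Eb F G A
= Bb major; 2nd degree = C


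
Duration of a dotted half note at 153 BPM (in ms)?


Working:
One quarter-note beat = 60000 / BPM = 60000 / 153 ms
Dotted half note = 3 × quarter note
Duration = 3 × 60000 / 153 = 180000 / 153
= 1176.5 ms


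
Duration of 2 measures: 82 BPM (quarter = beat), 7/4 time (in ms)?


Quarter-note beat duration = 60000 / 82 ms
Beats per measure (7/4) = 7
One measure = 7 × 60000 / 82 = 420000 / 82 ms
2 measures = 2 × 420000 / 82 = 840000 / 82
= 10243.9 ms


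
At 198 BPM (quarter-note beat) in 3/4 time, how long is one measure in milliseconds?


Working:
Quarter-note beat duration = 60000 / 198 ms
Beats per measure (3/4) = 3
One measure = 3 × 60000 / 198 = 180000 / 198 ms
= 909.1 ms
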